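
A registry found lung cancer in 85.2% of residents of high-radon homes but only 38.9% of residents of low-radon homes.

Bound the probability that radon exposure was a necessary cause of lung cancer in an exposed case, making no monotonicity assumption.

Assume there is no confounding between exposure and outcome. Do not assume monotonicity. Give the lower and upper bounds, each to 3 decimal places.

0.543 ≤ PN ≤ 0.717

p₁ = 0.852, p₀ = 0.389.
Under exogeneity alone the bounds on PN are max{0,(p₁−p₀)/p₁} ≤ PN ≤ min{1,(1−p₀)/p₁}.
  lower = (p₁ − p₀)/p₁ = 0.463 / 0.852 ≈ 0.5434
  upper = min{1, (1 − p₀)/p₁} = 0.611 / 0.852 ≈ 0.7171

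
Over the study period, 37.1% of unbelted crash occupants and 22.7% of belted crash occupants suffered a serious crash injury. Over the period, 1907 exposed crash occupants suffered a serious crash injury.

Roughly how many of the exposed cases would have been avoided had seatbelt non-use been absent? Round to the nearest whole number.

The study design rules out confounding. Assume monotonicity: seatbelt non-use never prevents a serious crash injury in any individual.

about 740 cases

p₁ = 0.371, p₀ = 0.227.
PN = (p₁ − p₀)/p₁ = (0.371 − 0.227) / 0.371 ≈ 0.38814.
Attributable cases ≈ PN × (exposed cases) = 0.38814 × 1907 ≈ 740.18.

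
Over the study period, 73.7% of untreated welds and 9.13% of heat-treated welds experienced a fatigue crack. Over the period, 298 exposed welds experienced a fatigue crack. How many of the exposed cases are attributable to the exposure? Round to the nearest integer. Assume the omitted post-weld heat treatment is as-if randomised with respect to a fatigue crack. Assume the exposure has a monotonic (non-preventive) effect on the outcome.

p₁ = 0.737, p₀ = 0.0913.
PN = (p₁ − p₀)/p₁ = (0.737 − 0.0913) / 0.737 ≈ 0.87612.
Attributable cases ≈ PN × (exposed cases) = 0.87612 × 298 ≈ 261.08.

about 261 cases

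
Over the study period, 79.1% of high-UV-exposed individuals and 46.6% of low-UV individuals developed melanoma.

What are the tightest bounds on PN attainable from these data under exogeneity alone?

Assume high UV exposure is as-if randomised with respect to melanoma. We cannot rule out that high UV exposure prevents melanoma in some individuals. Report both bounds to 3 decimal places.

p₁ = 0.791, p₀ = 0.466.
Under exogeneity alone the bounds on PN are max{0,(p₁−p₀)/p₁} ≤ PN ≤ min{1,(1−p₀)/p₁}.
  lower = (p₁ − p₀)/p₁ = 0.325 / 0.791 ≈ 0.4109
  upper = min{1, (1 − p₀)/p₁} = 0.534 / 0.791 ≈ 0.6751

0.411 ≤ PN ≤ 0.675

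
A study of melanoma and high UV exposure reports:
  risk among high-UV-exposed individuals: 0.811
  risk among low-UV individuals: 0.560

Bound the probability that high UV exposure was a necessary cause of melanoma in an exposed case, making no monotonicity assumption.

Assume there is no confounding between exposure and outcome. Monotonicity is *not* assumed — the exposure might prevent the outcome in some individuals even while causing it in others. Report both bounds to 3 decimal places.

0.309 ≤ PN ≤ 0.543

Let p₁ = 0.811, p₀ = 0.56.
Under exogeneity alone the bounds on PN are max{0,(p₁−p₀)/p₁} ≤ PN ≤ min{1,(1−p₀)/p₁}.
  lower = (p₁ − p₀)/p₁ = 0.251 / 0.811 ≈ 0.3095
  upper = min{1, (1 − p₀)/p₁} = 0.44 / 0.811 ≈ 0.5425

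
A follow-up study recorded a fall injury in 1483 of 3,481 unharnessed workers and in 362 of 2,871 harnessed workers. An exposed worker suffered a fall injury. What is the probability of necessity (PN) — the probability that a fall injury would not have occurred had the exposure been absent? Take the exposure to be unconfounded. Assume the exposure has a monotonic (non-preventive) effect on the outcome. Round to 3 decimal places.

PN ≈ 0.704

p₁ = P(outcome | exposed) = 1483/3481 = 0.42603
p₀ = P(outcome | unexposed) = 362/2871 = 0.12609
Under exogeneity and monotonicity, PN = (p₁ − p₀) / p₁.
PN = (0.42603 − 0.12609) / 0.42603 = 0.29994 / 0.42603 ≈ 0.7040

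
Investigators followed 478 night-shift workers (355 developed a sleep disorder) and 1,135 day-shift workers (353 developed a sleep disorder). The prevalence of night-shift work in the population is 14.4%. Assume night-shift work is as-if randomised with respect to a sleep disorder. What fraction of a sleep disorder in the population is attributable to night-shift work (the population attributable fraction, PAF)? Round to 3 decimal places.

PAF ≈ 0.167

p₁ = P(outcome | exposed) = 355/478 = 0.74268
p₀ = P(outcome | unexposed) = 353/1135 = 0.31101
Overall risk P(Y=1) = π·p₁ + (1−π)·p₀ = 0.144×0.74268 + 0.856×0.31101 = 0.37317.
Under exogeneity, PAF = [P(Y=1) − p₀] / P(Y=1).
PAF = (0.37317 − 0.31101) / 0.37317 ≈ 0.1666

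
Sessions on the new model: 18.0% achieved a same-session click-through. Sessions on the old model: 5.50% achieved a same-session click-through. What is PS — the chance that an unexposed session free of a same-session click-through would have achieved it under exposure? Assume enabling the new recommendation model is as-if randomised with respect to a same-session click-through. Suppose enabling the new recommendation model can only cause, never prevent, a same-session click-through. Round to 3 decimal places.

p₁ = 0.18, p₀ = 0.055.
Under exogeneity and monotonicity, PS = (p₁ − p₀) / (1 − p₀).
PS = (0.18 − 0.055) / (1 − 0.055) = 0.125 / 0.945 ≈ 0.1323

PS ≈ 0.132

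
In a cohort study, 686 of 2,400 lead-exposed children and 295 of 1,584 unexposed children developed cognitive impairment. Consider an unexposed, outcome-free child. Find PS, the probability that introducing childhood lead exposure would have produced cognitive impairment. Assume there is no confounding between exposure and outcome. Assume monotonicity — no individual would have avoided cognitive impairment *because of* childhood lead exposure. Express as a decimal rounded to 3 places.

PS ≈ 0.122

p₁ = P(outcome | exposed) = 686/2400 = 0.28583
p₀ = P(outcome | unexposed) = 295/1584 = 0.18624
Under exogeneity and monotonicity, PS = (p₁ − p₀) / (1 − p₀).
PS = (0.28583 − 0.18624) / (1 − 0.18624) = 0.099596 / 0.81376 ≈ 0.1224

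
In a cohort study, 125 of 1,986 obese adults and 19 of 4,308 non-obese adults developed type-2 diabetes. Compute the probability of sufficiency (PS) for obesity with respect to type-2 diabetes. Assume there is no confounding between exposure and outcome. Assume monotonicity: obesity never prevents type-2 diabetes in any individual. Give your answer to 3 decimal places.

p₁ = P(outcome | exposed) = 125/1986 = 0.062941
p₀ = P(outcome | unexposed) = 19/4308 = 0.0044104
Under exogeneity and monotonicity, PS = (p₁ − p₀) / (1 − p₀).
PS = (0.062941 − 0.0044104) / (1 − 0.0044104) = 0.05853 / 0.99559 ≈ 0.0588

PS ≈ 0.059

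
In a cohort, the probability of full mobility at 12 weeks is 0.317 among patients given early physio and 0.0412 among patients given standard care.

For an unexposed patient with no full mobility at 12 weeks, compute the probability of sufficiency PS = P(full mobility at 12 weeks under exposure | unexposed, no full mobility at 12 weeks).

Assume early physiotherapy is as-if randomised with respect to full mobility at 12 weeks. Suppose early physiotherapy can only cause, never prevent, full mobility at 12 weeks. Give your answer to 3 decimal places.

Let p₁ = 0.317, p₀ = 0.0412.
Under exogeneity and monotonicity, PS = (p₁ − p₀) / (1 − p₀).
PS = (0.317 − 0.0412) / (1 − 0.0412) = 0.2758 / 0.9588 ≈ 0.2877

PS ≈ 0.288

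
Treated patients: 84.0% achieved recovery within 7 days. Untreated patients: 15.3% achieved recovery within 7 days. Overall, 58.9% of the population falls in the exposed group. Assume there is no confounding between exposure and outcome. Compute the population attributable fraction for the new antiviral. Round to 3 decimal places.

p₁ = 0.84, p₀ = 0.153.
Overall risk P(Y=1) = π·p₁ + (1−π)·p₀ = 0.589×0.84 + 0.411×0.153 = 0.55764.
Under exogeneity, PAF = [P(Y=1) − p₀] / P(Y=1).
PAF = (0.55764 − 0.153) / 0.55764 ≈ 0.7256

PAF ≈ 0.726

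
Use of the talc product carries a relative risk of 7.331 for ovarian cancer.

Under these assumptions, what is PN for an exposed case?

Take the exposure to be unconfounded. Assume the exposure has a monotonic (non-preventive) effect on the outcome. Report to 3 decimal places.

Under exogeneity and monotonicity, PN = (RR − 1) / RR = 1 − 1/RR.
PN = (7.331 − 1) / 7.331 = 6.331 / 7.331 ≈ 0.8636

PN ≈ 0.864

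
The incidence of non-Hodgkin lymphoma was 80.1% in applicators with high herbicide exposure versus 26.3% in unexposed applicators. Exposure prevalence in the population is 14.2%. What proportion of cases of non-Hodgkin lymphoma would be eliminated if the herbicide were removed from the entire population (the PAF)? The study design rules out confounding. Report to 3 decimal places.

PAF ≈ 0.225

p₁ = 0.801, p₀ = 0.263.
Overall risk P(Y=1) = π·p₁ + (1−π)·p₀ = 0.142×0.801 + 0.858×0.263 = 0.3394.
Under exogeneity, PAF = [P(Y=1) − p₀] / P(Y=1).
PAF = (0.3394 − 0.263) / 0.3394 ≈ 0.2251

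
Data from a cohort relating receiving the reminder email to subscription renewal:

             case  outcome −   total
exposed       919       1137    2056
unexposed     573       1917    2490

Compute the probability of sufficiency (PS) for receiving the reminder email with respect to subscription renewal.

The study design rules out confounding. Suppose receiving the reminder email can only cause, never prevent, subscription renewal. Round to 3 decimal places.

PS ≈ 0.282

p₁ = P(outcome | exposed) = 919/2056 = 0.44698
p₀ = P(outcome | unexposed) = 573/2490 = 0.23012
Under exogeneity and monotonicity, PS = (p₁ − p₀)/(1 − p₀).
PS = (0.44698 − 0.23012) / 0.76988 ≈ 0.2817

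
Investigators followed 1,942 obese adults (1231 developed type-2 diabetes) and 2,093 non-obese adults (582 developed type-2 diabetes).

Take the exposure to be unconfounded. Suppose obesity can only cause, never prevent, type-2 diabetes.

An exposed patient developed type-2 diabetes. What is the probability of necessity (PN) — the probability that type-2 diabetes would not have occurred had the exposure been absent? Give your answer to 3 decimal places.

p₁ = P(outcome | exposed) = 1231/1942 = 0.63388
p₀ = P(outcome | unexposed) = 582/2093 = 0.27807
Under exogeneity and monotonicity, PN = (p₁ − p₀) / p₁.
PN = (0.63388 − 0.27807) / 0.63388 = 0.35581 / 0.63388 ≈ 0.5613

PN ≈ 0.561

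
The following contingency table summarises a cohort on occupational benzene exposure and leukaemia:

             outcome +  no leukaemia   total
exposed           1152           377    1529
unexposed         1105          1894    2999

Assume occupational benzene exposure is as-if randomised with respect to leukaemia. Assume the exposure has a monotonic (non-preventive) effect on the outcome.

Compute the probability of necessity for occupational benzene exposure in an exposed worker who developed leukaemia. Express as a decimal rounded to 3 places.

PN ≈ 0.511

p₁ = P(outcome | exposed) = 1152/1529 = 0.75343
p₀ = P(outcome | unexposed) = 1105/2999 = 0.36846
Under exogeneity and monotonicity, PN = (p₁ − p₀) / p₁.
PN = (0.75343 − 0.36846) / 0.75343 = 0.38498 / 0.75343 ≈ 0.5110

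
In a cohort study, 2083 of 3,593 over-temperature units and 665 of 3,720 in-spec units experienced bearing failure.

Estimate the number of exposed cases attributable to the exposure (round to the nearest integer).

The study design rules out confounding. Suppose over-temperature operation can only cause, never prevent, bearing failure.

p₁ = P(outcome | exposed) = 2083/3593 = 0.57974
p₀ = P(outcome | unexposed) = 665/3720 = 0.17876
PN = (p₁ − p₀)/p₁ = (0.57974 − 0.17876) / 0.57974 ≈ 0.69165.
Attributable cases ≈ PN × (exposed cases) = 0.69165 × 2083 ≈ 1440.70.

about 1441 cases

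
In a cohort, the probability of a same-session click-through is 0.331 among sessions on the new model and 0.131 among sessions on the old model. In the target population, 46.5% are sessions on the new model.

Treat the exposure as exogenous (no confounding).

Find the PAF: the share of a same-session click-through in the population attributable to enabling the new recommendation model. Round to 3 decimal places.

Let p₁ = 0.331, p₀ = 0.131.
Overall risk P(Y=1) = π·p₁ + (1−π)·p₀ = 0.465×0.331 + 0.535×0.131 = 0.224.
Under exogeneity, PAF = [P(Y=1) − p₀] / P(Y=1).
PAF = (0.224 − 0.131) / 0.224 ≈ 0.4152

PAF ≈ 0.415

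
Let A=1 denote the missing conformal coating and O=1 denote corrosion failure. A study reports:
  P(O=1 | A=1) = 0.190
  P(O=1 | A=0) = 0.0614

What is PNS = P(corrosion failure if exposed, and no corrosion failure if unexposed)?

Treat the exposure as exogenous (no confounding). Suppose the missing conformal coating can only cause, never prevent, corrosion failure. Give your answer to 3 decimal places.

PNS ≈ 0.129

Let p₁ = 0.19, p₀ = 0.0614.
Under exogeneity and monotonicity, PNS = p₁ − p₀.
PNS = 0.19 − 0.0614 = 0.1286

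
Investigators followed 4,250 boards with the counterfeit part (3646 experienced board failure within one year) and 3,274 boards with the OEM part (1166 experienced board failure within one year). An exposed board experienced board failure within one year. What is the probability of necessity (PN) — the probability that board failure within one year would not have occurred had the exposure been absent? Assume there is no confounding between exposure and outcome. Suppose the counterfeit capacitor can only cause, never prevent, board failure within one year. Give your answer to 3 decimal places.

PN ≈ 0.585

p₁ = P(outcome | exposed) = 3646/4250 = 0.85788
p₀ = P(outcome | unexposed) = 1166/3274 = 0.35614
Under exogeneity and monotonicity, PN = (p₁ − p₀) / p₁.
PN = (0.85788 − 0.35614) / 0.85788 = 0.50174 / 0.85788 ≈ 0.5849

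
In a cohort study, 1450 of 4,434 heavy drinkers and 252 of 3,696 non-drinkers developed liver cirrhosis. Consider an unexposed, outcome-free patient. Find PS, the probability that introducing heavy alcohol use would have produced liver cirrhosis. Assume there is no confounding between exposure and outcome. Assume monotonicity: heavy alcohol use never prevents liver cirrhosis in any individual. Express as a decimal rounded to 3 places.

p₁ = P(outcome | exposed) = 1450/4434 = 0.32702
p₀ = P(outcome | unexposed) = 252/3696 = 0.068182
Under exogeneity and monotonicity, PS = (p₁ − p₀) / (1 − p₀).
PS = (0.32702 − 0.068182) / (1 − 0.068182) = 0.25884 / 0.93182 ≈ 0.2778

PS ≈ 0.278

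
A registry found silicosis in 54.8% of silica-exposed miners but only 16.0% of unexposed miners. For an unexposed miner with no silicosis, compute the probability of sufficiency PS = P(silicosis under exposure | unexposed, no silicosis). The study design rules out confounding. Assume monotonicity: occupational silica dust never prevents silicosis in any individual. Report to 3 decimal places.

PS ≈ 0.462

p₁ = 0.548, p₀ = 0.16.
Under exogeneity and monotonicity, PS = (p₁ − p₀) / (1 − p₀).
PS = (0.548 − 0.16) / (1 − 0.16) = 0.388 / 0.84 ≈ 0.4619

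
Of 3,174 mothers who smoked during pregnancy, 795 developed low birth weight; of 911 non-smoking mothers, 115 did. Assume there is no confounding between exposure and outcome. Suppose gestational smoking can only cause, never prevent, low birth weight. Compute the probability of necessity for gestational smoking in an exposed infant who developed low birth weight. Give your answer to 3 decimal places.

PN ≈ 0.496

p₁ = P(outcome | exposed) = 795/3174 = 0.25047
p₀ = P(outcome | unexposed) = 115/911 = 0.12623
Under exogeneity and monotonicity, PN = (p₁ − p₀) / p₁.
PN = (0.25047 − 0.12623) / 0.25047 = 0.12424 / 0.25047 ≈ 0.4960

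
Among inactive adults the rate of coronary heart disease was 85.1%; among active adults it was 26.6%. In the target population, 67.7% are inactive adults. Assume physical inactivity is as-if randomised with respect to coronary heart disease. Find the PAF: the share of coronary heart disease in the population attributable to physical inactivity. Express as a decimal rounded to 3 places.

PAF ≈ 0.598

p₁ = 0.851, p₀ = 0.266.
Overall risk P(Y=1) = π·p₁ + (1−π)·p₀ = 0.677×0.851 + 0.323×0.266 = 0.66204.
Under exogeneity, PAF = [P(Y=1) − p₀] / P(Y=1).
PAF = (0.66204 − 0.266) / 0.66204 ≈ 0.5982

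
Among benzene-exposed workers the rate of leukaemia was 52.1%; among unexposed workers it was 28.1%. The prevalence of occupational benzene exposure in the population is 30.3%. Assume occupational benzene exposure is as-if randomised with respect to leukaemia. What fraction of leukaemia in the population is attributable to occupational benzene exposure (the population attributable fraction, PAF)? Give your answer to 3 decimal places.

p₁ = 0.521, p₀ = 0.281.
Overall risk P(Y=1) = π·p₁ + (1−π)·p₀ = 0.303×0.521 + 0.697×0.281 = 0.35372.
Under exogeneity, PAF = [P(Y=1) − p₀] / P(Y=1).
PAF = (0.35372 − 0.281) / 0.35372 ≈ 0.2056

PAF ≈ 0.206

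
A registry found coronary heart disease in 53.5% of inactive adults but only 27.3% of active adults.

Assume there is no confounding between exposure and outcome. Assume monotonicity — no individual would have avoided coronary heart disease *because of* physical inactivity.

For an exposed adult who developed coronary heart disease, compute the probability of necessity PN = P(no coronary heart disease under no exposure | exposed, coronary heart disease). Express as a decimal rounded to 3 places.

p₁ = 0.535, p₀ = 0.273.
Under exogeneity and monotonicity, PN = (p₁ − p₀) / p₁.
PN = (0.535 − 0.273) / 0.535 = 0.262 / 0.535 ≈ 0.4897

PN ≈ 0.490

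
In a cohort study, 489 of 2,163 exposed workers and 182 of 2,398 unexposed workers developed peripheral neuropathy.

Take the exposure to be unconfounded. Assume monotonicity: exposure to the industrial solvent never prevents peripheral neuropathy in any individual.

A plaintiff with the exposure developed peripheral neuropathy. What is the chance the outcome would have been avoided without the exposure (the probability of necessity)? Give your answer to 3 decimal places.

p₁ = P(outcome | exposed) = 489/2163 = 0.22607
p₀ = P(outcome | unexposed) = 182/2398 = 0.075897
Under exogeneity and monotonicity, PN = (p₁ − p₀) / p₁.
PN = (0.22607 − 0.075897) / 0.22607 = 0.15018 / 0.22607 ≈ 0.6643

PN ≈ 0.664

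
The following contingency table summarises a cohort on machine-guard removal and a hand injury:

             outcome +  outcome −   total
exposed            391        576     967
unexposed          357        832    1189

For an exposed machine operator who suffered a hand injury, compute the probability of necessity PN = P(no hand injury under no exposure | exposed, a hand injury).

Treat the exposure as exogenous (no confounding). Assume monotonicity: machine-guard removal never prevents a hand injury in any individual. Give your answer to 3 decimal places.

p₁ = P(outcome | exposed) = 391/967 = 0.40434
p₀ = P(outcome | unexposed) = 357/1189 = 0.30025
Under exogeneity and monotonicity, PN = (p₁ − p₀)/p₁.
PN = (0.40434 − 0.30025) / 0.40434 ≈ 0.2574

PN ≈ 0.257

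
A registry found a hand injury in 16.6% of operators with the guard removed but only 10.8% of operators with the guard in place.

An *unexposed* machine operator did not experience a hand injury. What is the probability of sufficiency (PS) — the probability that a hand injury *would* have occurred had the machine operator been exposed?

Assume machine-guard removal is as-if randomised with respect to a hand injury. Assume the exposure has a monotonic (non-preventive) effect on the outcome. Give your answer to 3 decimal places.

PS ≈ 0.065

p₁ = 0.166, p₀ = 0.108.
Under exogeneity and monotonicity, PS = (p₁ − p₀) / (1 − p₀).
PS = (0.166 − 0.108) / (1 − 0.108) = 0.058 / 0.892 ≈ 0.0650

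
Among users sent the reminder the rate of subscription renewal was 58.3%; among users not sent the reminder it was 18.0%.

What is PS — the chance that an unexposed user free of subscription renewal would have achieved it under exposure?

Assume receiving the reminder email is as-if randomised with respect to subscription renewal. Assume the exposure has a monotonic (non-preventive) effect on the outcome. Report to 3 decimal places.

p₁ = 0.583, p₀ = 0.18.
Under exogeneity and monotonicity, PS = (p₁ − p₀) / (1 − p₀).
PS = (0.583 − 0.18) / (1 − 0.18) = 0.403 / 0.82 ≈ 0.4915

PS ≈ 0.491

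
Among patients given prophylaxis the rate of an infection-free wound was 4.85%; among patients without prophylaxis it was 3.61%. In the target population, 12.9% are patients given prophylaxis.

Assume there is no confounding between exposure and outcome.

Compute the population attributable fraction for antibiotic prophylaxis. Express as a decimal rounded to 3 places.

p₁ = 0.0485, p₀ = 0.0361.
Overall risk P(Y=1) = π·p₁ + (1−π)·p₀ = 0.129×0.0485 + 0.871×0.0361 = 0.0377.
Under exogeneity, PAF = [P(Y=1) − p₀] / P(Y=1).
PAF = (0.0377 − 0.0361) / 0.0377 ≈ 0.0424

PAF ≈ 0.042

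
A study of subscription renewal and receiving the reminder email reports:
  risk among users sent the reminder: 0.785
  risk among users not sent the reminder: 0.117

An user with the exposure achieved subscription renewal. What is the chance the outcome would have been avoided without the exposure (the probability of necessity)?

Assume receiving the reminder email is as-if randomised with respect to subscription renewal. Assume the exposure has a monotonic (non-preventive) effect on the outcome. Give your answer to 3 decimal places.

Let p₁ = 0.785, p₀ = 0.117.
Under exogeneity and monotonicity, PN = (p₁ − p₀) / p₁.
PN = (0.785 − 0.117) / 0.785 = 0.668 / 0.785 ≈ 0.8510

PN ≈ 0.851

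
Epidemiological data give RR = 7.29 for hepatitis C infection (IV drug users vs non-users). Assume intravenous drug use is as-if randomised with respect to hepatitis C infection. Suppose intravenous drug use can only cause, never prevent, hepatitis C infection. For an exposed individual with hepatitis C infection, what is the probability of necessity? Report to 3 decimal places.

PN ≈ 0.863

Under exogeneity and monotonicity, PN = (RR − 1) / RR = 1 − 1/RR.
PN = (7.29 − 1) / 7.29 = 6.29 / 7.29 ≈ 0.8628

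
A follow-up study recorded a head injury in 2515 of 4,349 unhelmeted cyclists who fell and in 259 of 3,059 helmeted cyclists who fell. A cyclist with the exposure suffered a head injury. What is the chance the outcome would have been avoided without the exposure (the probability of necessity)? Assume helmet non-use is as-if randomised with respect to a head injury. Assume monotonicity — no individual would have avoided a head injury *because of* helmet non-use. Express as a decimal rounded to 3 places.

p₁ = P(outcome | exposed) = 2515/4349 = 0.57829
p₀ = P(outcome | unexposed) = 259/3059 = 0.084668
Under exogeneity and monotonicity, PN = (p₁ − p₀) / p₁.
PN = (0.57829 − 0.084668) / 0.57829 = 0.49363 / 0.57829 ≈ 0.8536

PN ≈ 0.854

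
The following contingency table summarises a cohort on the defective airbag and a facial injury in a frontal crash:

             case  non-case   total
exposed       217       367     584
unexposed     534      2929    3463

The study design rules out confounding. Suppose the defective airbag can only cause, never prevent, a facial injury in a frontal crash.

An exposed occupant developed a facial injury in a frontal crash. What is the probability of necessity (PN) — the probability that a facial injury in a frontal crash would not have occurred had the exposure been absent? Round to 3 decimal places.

PN ≈ 0.585

p₁ = P(outcome | exposed) = 217/584 = 0.37158
p₀ = P(outcome | unexposed) = 534/3463 = 0.1542
Under exogeneity and monotonicity, PN = (p₁ − p₀)/p₁.
PN = (0.37158 − 0.1542) / 0.37158 ≈ 0.5850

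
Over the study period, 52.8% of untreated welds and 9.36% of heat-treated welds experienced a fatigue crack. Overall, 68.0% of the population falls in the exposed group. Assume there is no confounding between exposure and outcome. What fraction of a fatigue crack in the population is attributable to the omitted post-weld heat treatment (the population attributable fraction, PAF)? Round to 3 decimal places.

p₁ = 0.528, p₀ = 0.0936.
Overall risk P(Y=1) = π·p₁ + (1−π)·p₀ = 0.68×0.528 + 0.32×0.0936 = 0.38899.
Under exogeneity, PAF = [P(Y=1) − p₀] / P(Y=1).
PAF = (0.38899 − 0.0936) / 0.38899 ≈ 0.7594

PAF ≈ 0.759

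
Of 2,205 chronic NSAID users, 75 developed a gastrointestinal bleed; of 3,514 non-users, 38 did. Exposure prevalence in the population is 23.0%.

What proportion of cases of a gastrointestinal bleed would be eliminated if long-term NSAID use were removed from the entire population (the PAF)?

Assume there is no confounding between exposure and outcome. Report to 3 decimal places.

PAF ≈ 0.330

p₁ = P(outcome | exposed) = 75/2205 = 0.034014
p₀ = P(outcome | unexposed) = 38/3514 = 0.010814
Overall risk P(Y=1) = π·p₁ + (1−π)·p₀ = 0.23×0.034014 + 0.77×0.010814 = 0.01615.
Under exogeneity, PAF = [P(Y=1) − p₀] / P(Y=1).
PAF = (0.01615 − 0.010814) / 0.01615 ≈ 0.3304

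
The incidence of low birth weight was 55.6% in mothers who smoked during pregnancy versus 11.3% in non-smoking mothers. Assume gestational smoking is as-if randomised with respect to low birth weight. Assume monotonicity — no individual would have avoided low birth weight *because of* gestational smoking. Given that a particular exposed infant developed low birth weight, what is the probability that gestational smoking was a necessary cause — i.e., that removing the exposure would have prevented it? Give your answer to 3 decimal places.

p₁ = 0.556, p₀ = 0.113.
Under exogeneity and monotonicity, PN = (p₁ − p₀) / p₁.
PN = (0.556 − 0.113) / 0.556 = 0.443 / 0.556 ≈ 0.7968

PN ≈ 0.797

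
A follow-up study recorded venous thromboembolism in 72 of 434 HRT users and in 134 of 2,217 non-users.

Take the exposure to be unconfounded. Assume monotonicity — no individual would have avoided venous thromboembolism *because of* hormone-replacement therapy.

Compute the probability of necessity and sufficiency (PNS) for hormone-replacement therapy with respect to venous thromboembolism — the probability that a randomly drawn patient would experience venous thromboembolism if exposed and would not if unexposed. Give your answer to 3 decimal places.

PNS ≈ 0.105

p₁ = P(outcome | exposed) = 72/434 = 0.1659
p₀ = P(outcome | unexposed) = 134/2217 = 0.060442
Under exogeneity and monotonicity, PNS = p₁ − p₀.
PNS = 0.1659 − 0.060442 = 0.10546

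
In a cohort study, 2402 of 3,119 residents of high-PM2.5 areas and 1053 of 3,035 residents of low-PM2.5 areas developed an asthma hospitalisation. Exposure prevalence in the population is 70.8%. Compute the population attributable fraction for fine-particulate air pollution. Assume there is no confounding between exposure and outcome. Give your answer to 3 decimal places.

p₁ = P(outcome | exposed) = 2402/3119 = 0.77012
p₀ = P(outcome | unexposed) = 1053/3035 = 0.34695
Overall risk P(Y=1) = π·p₁ + (1−π)·p₀ = 0.708×0.77012 + 0.292×0.34695 = 0.64655.
Under exogeneity, PAF = [P(Y=1) − p₀] / P(Y=1).
PAF = (0.64655 − 0.34695) / 0.64655 ≈ 0.4634

PAF ≈ 0.463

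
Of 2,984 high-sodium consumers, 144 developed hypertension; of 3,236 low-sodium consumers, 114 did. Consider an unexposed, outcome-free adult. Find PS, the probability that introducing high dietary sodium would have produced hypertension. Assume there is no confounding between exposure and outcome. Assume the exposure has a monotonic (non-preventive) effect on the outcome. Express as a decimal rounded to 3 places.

PS ≈ 0.014

p₁ = P(outcome | exposed) = 144/2984 = 0.048257
p₀ = P(outcome | unexposed) = 114/3236 = 0.035229
Under exogeneity and monotonicity, PS = (p₁ − p₀) / (1 − p₀).
PS = (0.048257 − 0.035229) / (1 − 0.035229) = 0.013029 / 0.96477 ≈ 0.0135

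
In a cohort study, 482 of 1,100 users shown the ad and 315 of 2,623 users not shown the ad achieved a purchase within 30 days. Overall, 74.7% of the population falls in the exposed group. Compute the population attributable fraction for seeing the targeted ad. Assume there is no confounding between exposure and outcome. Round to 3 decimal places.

PAF ≈ 0.664

p₁ = P(outcome | exposed) = 482/1100 = 0.43818
p₀ = P(outcome | unexposed) = 315/2623 = 0.12009
Overall risk P(Y=1) = π·p₁ + (1−π)·p₀ = 0.747×0.43818 + 0.253×0.12009 = 0.3577.
Under exogeneity, PAF = [P(Y=1) − p₀] / P(Y=1).
PAF = (0.3577 − 0.12009) / 0.3577 ≈ 0.6643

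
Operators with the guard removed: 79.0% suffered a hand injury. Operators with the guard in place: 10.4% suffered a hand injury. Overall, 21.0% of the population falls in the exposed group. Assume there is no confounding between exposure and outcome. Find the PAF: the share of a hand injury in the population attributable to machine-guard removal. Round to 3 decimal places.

PAF ≈ 0.581

p₁ = 0.79, p₀ = 0.104.
Overall risk P(Y=1) = π·p₁ + (1−π)·p₀ = 0.21×0.79 + 0.79×0.104 = 0.24806.
Under exogeneity, PAF = [P(Y=1) − p₀] / P(Y=1).
PAF = (0.24806 − 0.104) / 0.24806 ≈ 0.5807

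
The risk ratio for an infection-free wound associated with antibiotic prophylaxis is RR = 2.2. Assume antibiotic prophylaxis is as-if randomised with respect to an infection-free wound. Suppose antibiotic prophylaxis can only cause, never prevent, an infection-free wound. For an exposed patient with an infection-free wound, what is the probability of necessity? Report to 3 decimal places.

Under exogeneity and monotonicity, PN = (RR − 1) / RR = 1 − 1/RR.
PN = (2.2 − 1) / 2.2 = 1.2 / 2.2 ≈ 0.5455

PN ≈ 0.545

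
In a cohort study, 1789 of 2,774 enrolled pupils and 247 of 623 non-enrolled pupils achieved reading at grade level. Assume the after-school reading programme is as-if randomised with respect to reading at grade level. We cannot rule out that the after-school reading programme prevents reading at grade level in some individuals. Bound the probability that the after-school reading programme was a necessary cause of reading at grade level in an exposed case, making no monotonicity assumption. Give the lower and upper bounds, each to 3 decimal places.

0.385 ≤ PN ≤ 0.936

p₁ = P(outcome | exposed) = 1789/2774 = 0.64492
p₀ = P(outcome | unexposed) = 247/623 = 0.39647
Under exogeneity alone the bounds on PN are max{0,(p₁−p₀)/p₁} ≤ PN ≤ min{1,(1−p₀)/p₁}.
  lower = (p₁ − p₀)/p₁ = 0.24845 / 0.64492 ≈ 0.3852
  upper = min{1, (1 − p₀)/p₁} = 0.60353 / 0.64492 ≈ 0.9358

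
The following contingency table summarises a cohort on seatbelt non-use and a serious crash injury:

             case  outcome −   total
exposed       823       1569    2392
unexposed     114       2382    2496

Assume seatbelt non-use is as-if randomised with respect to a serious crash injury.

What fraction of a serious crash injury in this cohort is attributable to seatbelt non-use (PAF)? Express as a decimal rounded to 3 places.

p₁ = P(outcome | exposed) = 823/2392 = 0.34406
p₀ = P(outcome | unexposed) = 114/2496 = 0.045673
Exposure prevalence π = 2392/4888 = 0.48936; overall risk P(Y=1) = 0.19169.
Under exogeneity, PAF = [P(Y=1) − p₀]/P(Y=1).
PAF = (0.19169 − 0.045673) / 0.19169 ≈ 0.7617

PAF ≈ 0.762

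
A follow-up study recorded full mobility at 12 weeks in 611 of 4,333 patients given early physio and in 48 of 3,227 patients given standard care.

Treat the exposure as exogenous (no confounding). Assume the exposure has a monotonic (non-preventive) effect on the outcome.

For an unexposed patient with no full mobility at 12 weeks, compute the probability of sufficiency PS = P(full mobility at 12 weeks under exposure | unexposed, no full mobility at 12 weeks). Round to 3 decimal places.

p₁ = P(outcome | exposed) = 611/4333 = 0.14101
p₀ = P(outcome | unexposed) = 48/3227 = 0.014874
Under exogeneity and monotonicity, PS = (p₁ − p₀) / (1 − p₀).
PS = (0.14101 − 0.014874) / (1 − 0.014874) = 0.12614 / 0.98513 ≈ 0.1280

PS ≈ 0.128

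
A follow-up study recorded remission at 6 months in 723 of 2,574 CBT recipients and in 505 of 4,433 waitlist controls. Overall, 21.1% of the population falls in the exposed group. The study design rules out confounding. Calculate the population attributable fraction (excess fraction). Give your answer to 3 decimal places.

PAF ≈ 0.236

p₁ = P(outcome | exposed) = 723/2574 = 0.28089
p₀ = P(outcome | unexposed) = 505/4433 = 0.11392
Overall risk P(Y=1) = π·p₁ + (1−π)·p₀ = 0.211×0.28089 + 0.789×0.11392 = 0.14915.
Under exogeneity, PAF = [P(Y=1) − p₀] / P(Y=1).
PAF = (0.14915 − 0.11392) / 0.14915 ≈ 0.2362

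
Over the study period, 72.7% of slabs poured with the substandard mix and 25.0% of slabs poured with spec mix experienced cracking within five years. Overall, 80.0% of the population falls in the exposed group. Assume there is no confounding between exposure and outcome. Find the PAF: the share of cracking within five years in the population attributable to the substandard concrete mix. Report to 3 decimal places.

p₁ = 0.727, p₀ = 0.25.
Overall risk P(Y=1) = π·p₁ + (1−π)·p₀ = 0.8×0.727 + 0.2×0.25 = 0.6316.
Under exogeneity, PAF = [P(Y=1) − p₀] / P(Y=1).
PAF = (0.6316 − 0.25) / 0.6316 ≈ 0.6042

PAF ≈ 0.604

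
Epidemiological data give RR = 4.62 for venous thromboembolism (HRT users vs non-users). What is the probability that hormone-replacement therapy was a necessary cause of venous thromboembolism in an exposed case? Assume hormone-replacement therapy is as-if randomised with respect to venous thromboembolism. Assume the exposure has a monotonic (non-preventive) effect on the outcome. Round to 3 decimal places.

Under exogeneity and monotonicity, PN = (RR − 1) / RR = 1 − 1/RR.
PN = (4.62 − 1) / 4.62 = 3.62 / 4.62 ≈ 0.7835

PN ≈ 0.784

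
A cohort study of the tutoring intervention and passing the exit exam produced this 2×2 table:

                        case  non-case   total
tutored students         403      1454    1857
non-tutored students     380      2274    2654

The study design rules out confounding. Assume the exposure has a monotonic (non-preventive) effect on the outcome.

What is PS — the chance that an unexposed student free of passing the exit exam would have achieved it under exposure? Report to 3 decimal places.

PS ≈ 0.086

p₁ = P(outcome | exposed) = 403/1857 = 0.21702
p₀ = P(outcome | unexposed) = 380/2654 = 0.14318
Under exogeneity and monotonicity, PS = (p₁ − p₀) / (1 − p₀).
PS = (0.21702 − 0.14318) / (1 − 0.14318) = 0.073837 / 0.85682 ≈ 0.0862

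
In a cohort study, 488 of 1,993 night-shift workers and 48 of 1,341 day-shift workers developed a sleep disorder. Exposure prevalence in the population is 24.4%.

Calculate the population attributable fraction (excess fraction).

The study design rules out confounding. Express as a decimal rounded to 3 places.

p₁ = P(outcome | exposed) = 488/1993 = 0.24486
p₀ = P(outcome | unexposed) = 48/1341 = 0.035794
Overall risk P(Y=1) = π·p₁ + (1−π)·p₀ = 0.244×0.24486 + 0.756×0.035794 = 0.086806.
Under exogeneity, PAF = [P(Y=1) − p₀] / P(Y=1).
PAF = (0.086806 − 0.035794) / 0.086806 ≈ 0.5877

PAF ≈ 0.588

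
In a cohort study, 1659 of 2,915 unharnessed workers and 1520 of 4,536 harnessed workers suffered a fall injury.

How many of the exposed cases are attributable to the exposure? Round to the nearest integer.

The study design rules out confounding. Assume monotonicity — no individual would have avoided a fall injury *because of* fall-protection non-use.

about 682 cases

p₁ = P(outcome | exposed) = 1659/2915 = 0.56913
p₀ = P(outcome | unexposed) = 1520/4536 = 0.3351
PN = (p₁ − p₀)/p₁ = (0.56913 − 0.3351) / 0.56913 ≈ 0.41121.
Attributable cases ≈ PN × (exposed cases) = 0.41121 × 1659 ≈ 682.19.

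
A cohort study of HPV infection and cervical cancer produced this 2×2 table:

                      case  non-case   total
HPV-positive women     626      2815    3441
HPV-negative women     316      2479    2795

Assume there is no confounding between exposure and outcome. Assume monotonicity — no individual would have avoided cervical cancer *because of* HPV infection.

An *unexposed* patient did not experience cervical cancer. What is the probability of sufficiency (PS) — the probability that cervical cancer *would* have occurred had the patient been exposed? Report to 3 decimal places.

p₁ = P(outcome | exposed) = 626/3441 = 0.18192
p₀ = P(outcome | unexposed) = 316/2795 = 0.11306
Under exogeneity and monotonicity, PS = (p₁ − p₀) / (1 − p₀).
PS = (0.18192 − 0.11306) / (1 − 0.11306) = 0.068865 / 0.88694 ≈ 0.0776

PS ≈ 0.078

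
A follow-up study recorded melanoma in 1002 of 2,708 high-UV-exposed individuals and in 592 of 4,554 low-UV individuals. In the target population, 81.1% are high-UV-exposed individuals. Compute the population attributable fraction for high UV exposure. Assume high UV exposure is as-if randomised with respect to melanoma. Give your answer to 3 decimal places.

p₁ = P(outcome | exposed) = 1002/2708 = 0.37001
p₀ = P(outcome | unexposed) = 592/4554 = 0.13
Overall risk P(Y=1) = π·p₁ + (1−π)·p₀ = 0.811×0.37001 + 0.189×0.13 = 0.32465.
Under exogeneity, PAF = [P(Y=1) − p₀] / P(Y=1).
PAF = (0.32465 − 0.13) / 0.32465 ≈ 0.5996

PAF ≈ 0.600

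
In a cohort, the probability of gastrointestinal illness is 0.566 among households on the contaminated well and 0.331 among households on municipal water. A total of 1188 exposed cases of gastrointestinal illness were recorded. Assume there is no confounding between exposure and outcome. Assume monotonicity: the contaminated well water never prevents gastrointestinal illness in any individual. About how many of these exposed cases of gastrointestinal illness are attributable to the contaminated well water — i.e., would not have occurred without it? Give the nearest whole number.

Let p₁ = 0.566, p₀ = 0.331.
PN = (p₁ − p₀)/p₁ = (0.566 − 0.331) / 0.566 ≈ 0.41519.
Attributable cases ≈ PN × (exposed cases) = 0.41519 × 1188 ≈ 493.25.

about 493 cases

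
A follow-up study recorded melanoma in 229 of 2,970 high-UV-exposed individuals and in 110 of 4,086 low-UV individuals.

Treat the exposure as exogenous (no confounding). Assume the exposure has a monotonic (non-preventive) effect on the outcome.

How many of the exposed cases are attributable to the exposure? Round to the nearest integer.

about 149 cases

p₁ = P(outcome | exposed) = 229/2970 = 0.077104
p₀ = P(outcome | unexposed) = 110/4086 = 0.026921
PN = (p₁ − p₀)/p₁ = (0.077104 − 0.026921) / 0.077104 ≈ 0.65085.
Attributable cases ≈ PN × (exposed cases) = 0.65085 × 229 ≈ 149.04.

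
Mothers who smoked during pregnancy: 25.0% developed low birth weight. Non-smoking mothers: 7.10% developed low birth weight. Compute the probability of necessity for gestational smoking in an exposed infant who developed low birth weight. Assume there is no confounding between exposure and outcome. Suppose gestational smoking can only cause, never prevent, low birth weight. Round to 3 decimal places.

PN ≈ 0.716

p₁ = 0.25, p₀ = 0.071.
Under exogeneity and monotonicity, PN = (p₁ − p₀) / p₁.
PN = (0.25 − 0.071) / 0.25 = 0.179 / 0.25 ≈ 0.7160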